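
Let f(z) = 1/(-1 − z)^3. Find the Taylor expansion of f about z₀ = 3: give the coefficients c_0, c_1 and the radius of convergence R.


Let w = z − z₀, so z = z₀ + w.
Then -1 − z = -1 − (z₀ + w) = (-1 − z₀) − w = -4 − w.
f(z) = 1/(-4 − w)^3 = (1/(-4)^3) · (1 − w/(-4))^{−3}.
By the binomial series (1−u)^{−3} = Σ_{n≥0} C(n+2, 2) u^n for |u|<1, with u = w/(-4):
  c_n = C(n+2, 2) / (-4)^(n+3).
  c_0 = 1/(-4)^3 = -1/64.
  c_1 = 3/(-4)^4 = 3/256.
The series is valid for |w/d| < 1, i.e. |z − z₀| < |d|.
Radius of convergence: R = |-1 − z₀| = |-4| = 4 (distance from z₀ to the singularity z = -1).

c_0 = -1/64, c_1 = 3/256; R = 4.


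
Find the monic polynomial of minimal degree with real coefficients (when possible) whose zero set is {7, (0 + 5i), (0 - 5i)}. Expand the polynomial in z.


The polynomial is p(z) = ∏_{α ∈ S} (z − α), where S = {7, (0 + 5i), (0 - 5i)}.
Expanding the product yields: p(z) = z^3 -7·z^2 + 25·z -175.
Note conjugate pairs combine to real quadratics: (z − (0+5i))(z − (0−5i)) = z² + 25.
The resulting polynomial has degree 3 and real coefficients as required.

p(z) = z^3 -7·z^2 + 25·z -175.


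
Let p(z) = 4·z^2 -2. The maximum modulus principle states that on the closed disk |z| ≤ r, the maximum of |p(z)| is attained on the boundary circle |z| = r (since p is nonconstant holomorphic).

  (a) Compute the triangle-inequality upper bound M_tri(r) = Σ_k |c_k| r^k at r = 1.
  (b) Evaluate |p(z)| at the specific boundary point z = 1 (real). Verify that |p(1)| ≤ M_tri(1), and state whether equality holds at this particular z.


Coefficients: c_0 = -2, c_1 = 0, c_2 = 4. Radius r = 1.
Part (a). Triangle bound: M_tri(r) = Σ_k |c_k| r^k
  = |-2|·1^0 + |0|·1^1 + |4|·1^2
  = 2 + 0 + 4 = 6.
This bounds M(r) := max_{|z|=r} |p(z)| from above; equality holds iff all terms c_k z^k can be made to align in phase at a single z on |z|=r.
Part (b). At z = 1 (real, on the circle |z| = r):
  p(1) = (-2)·1^0 + (0)·1^1 + (4)·1^2 = 2.
  |p(1)| = 2.
Check: |p(1)| = 2 ≤ 6 = M_tri(1). ✓ Equality does not hold at z = 1 (the coefficients have mixed signs, so the terms do not all align in phase there).

M_tri(1) = 6; |p(1)| = 2; equality at z=1: no.


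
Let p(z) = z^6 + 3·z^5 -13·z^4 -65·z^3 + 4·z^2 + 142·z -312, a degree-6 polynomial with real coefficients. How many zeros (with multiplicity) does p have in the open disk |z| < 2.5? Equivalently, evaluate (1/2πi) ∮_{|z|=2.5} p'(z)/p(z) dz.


The zeros of p are: (1 + 1i), (1 - 1i), 4, (-3 + 2i), (-3 - 2i), -3.
Their magnitudes are: 1.414, 1.414, 4, 3.606, 3.606, 3.
Zeros with |z| < R = 2.5: (1 + 1i), (1 - 1i).
Count = 2.
By the argument principle, (1/2πi) ∮_{|z|=R} p'(z)/p(z) dz equals exactly this count.

Number of zeros inside |z| < 2.5: 2.


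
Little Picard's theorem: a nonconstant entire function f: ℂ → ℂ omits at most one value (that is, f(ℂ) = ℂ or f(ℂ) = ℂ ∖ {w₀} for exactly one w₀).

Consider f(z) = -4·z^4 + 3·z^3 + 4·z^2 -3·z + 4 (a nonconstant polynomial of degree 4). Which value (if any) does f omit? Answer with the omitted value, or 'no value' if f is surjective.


Little Picard bounds the complement of f(ℂ) to at most one point.
For every w ∈ ℂ, the equation p(z) − w = 0 is a nonconstant polynomial in z and hence has at least one root by the fundamental theorem of algebra. So p is surjective onto ℂ, omitting no value.

Omitted value: no value.


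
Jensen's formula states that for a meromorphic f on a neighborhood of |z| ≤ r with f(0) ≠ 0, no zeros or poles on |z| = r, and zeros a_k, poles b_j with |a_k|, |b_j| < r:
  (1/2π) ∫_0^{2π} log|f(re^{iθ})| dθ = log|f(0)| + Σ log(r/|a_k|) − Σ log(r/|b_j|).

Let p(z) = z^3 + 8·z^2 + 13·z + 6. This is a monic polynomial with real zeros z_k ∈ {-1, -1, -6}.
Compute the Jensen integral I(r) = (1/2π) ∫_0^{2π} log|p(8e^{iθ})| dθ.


Zeros: -6, -1, -1; r = 8.
Inside |z| < r: -6, -1, -1. Outside (|z| ≥ r): ∅.
p(0) = 6, so log|p(0)| = log(6) = 1.7918.
Apply Jensen: I(r) = log|p(0)| + Σ_k log(r/|z_k|), summed over zeros inside |z| < r.
  log(r/|z_k|) for z_k = -1: log(8/1) = 2.0794
  log(r/|z_k|) for z_k = -1: log(8/1) = 2.0794
  log(r/|z_k|) for z_k = -6: log(8/6) = 0.2877
Sum over inside zeros: 4.4466.
I(r) = log|p(0)| + (inside sum) = 1.7918 + 4.4466 = 6.2383.
Closed form (all zeros inside, monic): I(r) = n·log(r) = 3·log(8) = 6.2383. ✓

I(r) ≈ 6.2383.


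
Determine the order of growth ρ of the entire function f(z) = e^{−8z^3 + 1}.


|e^{−8z^3 + 1}| = e^{Re(-8·z^3) + 1} ≤ e^{8|z|^3 + 1} = e^{8r^3 + 1} on |z| = r, so ρ ≤ 3. Choosing z on |z|=r so that -8·z^3 is real positive (always possible by picking arg z appropriately) gives |f(z)| = e^{8r^3 + 1}, matching the bound. The additive constant 1 does not affect log log M(r) ~ 3·log r. Hence ρ = 3.
Therefore ρ = 3.

Order ρ = 3.


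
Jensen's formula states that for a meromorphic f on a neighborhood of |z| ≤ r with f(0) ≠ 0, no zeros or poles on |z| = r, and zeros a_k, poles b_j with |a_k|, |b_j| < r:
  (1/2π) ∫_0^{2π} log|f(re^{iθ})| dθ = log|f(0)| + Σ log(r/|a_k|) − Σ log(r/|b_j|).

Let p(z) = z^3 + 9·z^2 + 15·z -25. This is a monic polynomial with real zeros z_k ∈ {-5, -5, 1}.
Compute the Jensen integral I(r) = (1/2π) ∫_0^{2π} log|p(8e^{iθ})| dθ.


Zeros: -5, -5, 1; r = 8.
Inside |z| < r: -5, -5, 1. Outside (|z| ≥ r): ∅.
p(0) = -25, so log|p(0)| = log(25) = 3.2189.
Apply Jensen: I(r) = log|p(0)| + Σ_k log(r/|z_k|), summed over zeros inside |z| < r.
  log(r/|z_k|) for z_k = -5: log(8/5) = 0.4700
  log(r/|z_k|) for z_k = -5: log(8/5) = 0.4700
  log(r/|z_k|) for z_k = 1: log(8/1) = 2.0794
Sum over inside zeros: 3.0194.
I(r) = log|p(0)| + (inside sum) = 3.2189 + 3.0194 = 6.2383.
Closed form (all zeros inside, monic): I(r) = n·log(r) = 3·log(8) = 6.2383. ✓

I(r) ≈ 6.2383.


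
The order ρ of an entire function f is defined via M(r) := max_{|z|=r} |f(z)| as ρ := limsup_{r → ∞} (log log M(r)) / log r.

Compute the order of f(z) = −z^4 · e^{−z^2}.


M(r) = max_{|z|=r} |-1|·|z|^4·|e^{−z^2}| = 1·r^4 · e^{1r^2} (the factors attain their maxima compatibly on |z|=r). Then log M(r) = log 1 + 4·log r + 1r^2, dominated by the last term, so log log M(r) ~ 2·log r. The polynomial factor -1z^4 contributes only a log r term and does not affect the order. ρ = 2.
Therefore ρ = 2.

Order ρ = 2.


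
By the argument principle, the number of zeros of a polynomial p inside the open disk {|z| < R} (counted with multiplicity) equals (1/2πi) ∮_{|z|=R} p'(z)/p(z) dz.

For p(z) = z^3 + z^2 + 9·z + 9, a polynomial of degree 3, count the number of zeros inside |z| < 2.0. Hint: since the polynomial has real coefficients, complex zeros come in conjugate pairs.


The zeros of p are: -1, (0 + 3i), (0 - 3i).
Their magnitudes are: 1, 3, 3.
Zeros with |z| < R = 2.0: -1.
Count = 1.
By the argument principle, (1/2πi) ∮_{|z|=R} p'(z)/p(z) dz equals exactly this count.

Number of zeros inside |z| < 2.0: 1.


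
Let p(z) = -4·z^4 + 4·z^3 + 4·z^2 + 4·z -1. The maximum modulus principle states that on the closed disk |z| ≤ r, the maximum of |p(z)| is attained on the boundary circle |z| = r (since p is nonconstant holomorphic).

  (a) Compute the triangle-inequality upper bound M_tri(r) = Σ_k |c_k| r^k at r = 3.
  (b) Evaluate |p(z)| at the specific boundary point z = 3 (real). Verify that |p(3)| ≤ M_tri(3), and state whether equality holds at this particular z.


Coefficients: c_0 = -1, c_1 = 4, c_2 = 4, c_3 = 4, c_4 = -4. Radius r = 3.
Part (a). Triangle bound: M_tri(r) = Σ_k |c_k| r^k
  = |-1|·3^0 + |4|·3^1 + |4|·3^2 + |4|·3^3 + |-4|·3^4
  = 1 + 12 + 36 + 108 + 324 = 481.
This bounds M(r) := max_{|z|=r} |p(z)| from above; equality holds iff all terms c_k z^k can be made to align in phase at a single z on |z|=r.
Part (b). At z = 3 (real, on the circle |z| = r):
  p(3) = (-1)·3^0 + (4)·3^1 + (4)·3^2 + (4)·3^3 + (-4)·3^4 = -169.
  |p(3)| = 169.
Check: |p(3)| = 169 ≤ 481 = M_tri(3). ✓ Equality does not hold at z = 3 (the coefficients have mixed signs, so the terms do not all align in phase there).

M_tri(3) = 481; |p(3)| = 169; equality at z=3: no.


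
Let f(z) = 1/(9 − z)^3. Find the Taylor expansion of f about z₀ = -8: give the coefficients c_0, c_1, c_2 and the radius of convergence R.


Let w = z − z₀, so z = z₀ + w.
Then 9 − z = 9 − (z₀ + w) = (9 − z₀) − w = 17 − w.
f(z) = 1/(17 − w)^3 = (1/(17)^3) · (1 − w/(17))^{−3}.
By the binomial series (1−u)^{−3} = Σ_{n≥0} C(n+2, 2) u^n for |u|<1, with u = w/(17):
  c_n = C(n+2, 2) / (17)^(n+3).
  c_0 = 1/(17)^3 = 1/4913.
  c_1 = 3/(17)^4 = 3/83521.
  c_2 = 6/(17)^5 = 6/1419857.
The series is valid for |w/d| < 1, i.e. |z − z₀| < |d|.
Radius of convergence: R = |9 − z₀| = |17| = 17 (distance from z₀ to the singularity z = 9).

c_0 = 1/4913, c_1 = 3/83521, c_2 = 6/1419857; R = 17.


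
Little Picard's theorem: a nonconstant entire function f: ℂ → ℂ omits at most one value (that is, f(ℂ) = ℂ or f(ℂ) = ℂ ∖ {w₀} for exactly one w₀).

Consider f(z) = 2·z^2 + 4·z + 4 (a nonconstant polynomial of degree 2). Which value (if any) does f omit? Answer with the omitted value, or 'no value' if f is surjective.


Little Picard bounds the complement of f(ℂ) to at most one point.
For every w ∈ ℂ, the equation p(z) − w = 0 is a nonconstant polynomial in z and hence has at least one root by the fundamental theorem of algebra. So p is surjective onto ℂ, omitting no value.

Omitted value: no value.


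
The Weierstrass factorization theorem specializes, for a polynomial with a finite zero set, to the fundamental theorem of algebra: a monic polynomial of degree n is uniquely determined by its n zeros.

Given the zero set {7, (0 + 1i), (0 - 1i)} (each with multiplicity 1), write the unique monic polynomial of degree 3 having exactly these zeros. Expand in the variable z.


The polynomial is p(z) = ∏_{α ∈ S} (z − α), where S = {7, (0 + 1i), (0 - 1i)}.
Expanding the product yields: p(z) = z^3 -7·z^2 + z -7.
Note conjugate pairs combine to real quadratics: (z − (0+1i))(z − (0−1i)) = z² + 1.
The resulting polynomial has degree 3 and real coefficients as required.

p(z) = z^3 -7·z^2 + z -7.


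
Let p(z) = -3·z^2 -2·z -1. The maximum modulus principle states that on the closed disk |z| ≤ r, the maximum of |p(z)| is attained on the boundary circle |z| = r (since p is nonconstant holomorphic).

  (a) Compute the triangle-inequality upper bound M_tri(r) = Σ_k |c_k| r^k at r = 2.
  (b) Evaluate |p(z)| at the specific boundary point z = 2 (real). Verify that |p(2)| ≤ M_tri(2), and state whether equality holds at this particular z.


Coefficients: c_0 = -1, c_1 = -2, c_2 = -3. Radius r = 2.
Part (a). Triangle bound: M_tri(r) = Σ_k |c_k| r^k
  = |-1|·2^0 + |-2|·2^1 + |-3|·2^2
  = 1 + 4 + 12 = 17.
This bounds M(r) := max_{|z|=r} |p(z)| from above; equality holds iff all terms c_k z^k can be made to align in phase at a single z on |z|=r.
Part (b). At z = 2 (real, on the circle |z| = r):
  p(2) = (-1)·2^0 + (-2)·2^1 + (-3)·2^2 = -17.
  |p(2)| = 17.
Since all nonzero coefficients share the same sign, |p(2)| = 17 = M_tri(2); the triangle bound is attained at z = 2, so in fact M(r) = 17.

M_tri(2) = 17; |p(2)| = 17; equality at z=2: yes.


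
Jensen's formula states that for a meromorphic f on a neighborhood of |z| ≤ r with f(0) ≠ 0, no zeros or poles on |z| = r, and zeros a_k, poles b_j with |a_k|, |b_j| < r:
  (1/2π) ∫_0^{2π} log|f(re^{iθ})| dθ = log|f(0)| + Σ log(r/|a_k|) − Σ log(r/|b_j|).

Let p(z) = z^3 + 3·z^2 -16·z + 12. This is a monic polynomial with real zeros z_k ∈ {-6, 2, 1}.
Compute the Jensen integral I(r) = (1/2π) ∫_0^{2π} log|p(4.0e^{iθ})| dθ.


Zeros: -6, 1, 2; r = 4.0.
Inside |z| < r: 1, 2. Outside (|z| ≥ r): -6.
p(0) = 12, so log|p(0)| = log(12) = 2.4849.
Apply Jensen: I(r) = log|p(0)| + Σ_k log(r/|z_k|), summed over zeros inside |z| < r.
  log(r/|z_k|) for z_k = 2: log(4.0/2) = 0.6931
  log(r/|z_k|) for z_k = 1: log(4.0/1) = 1.3863
  Outside zeros (-6) contribute nothing to the Jensen sum.
Sum over inside zeros: 2.0794.
I(r) = log|p(0)| + (inside sum) = 2.4849 + 2.0794 = 4.5643.
Note: since some zeros are outside |z| ≤ r, the simplified n·log(r) form does NOT apply — only the inside zeros contribute.

I(r) ≈ 4.5643.


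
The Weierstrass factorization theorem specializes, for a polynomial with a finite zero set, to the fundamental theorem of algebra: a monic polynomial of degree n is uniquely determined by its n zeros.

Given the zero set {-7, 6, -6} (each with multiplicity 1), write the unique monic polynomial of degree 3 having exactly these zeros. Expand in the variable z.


The polynomial is p(z) = ∏_{α ∈ S} (z − α), where S = {-7, 6, -6}.
Expanding the product yields: p(z) = z^3 + 7·z^2 -36·z -252.
The resulting polynomial has degree 3 and real coefficients as required.

p(z) = z^3 + 7·z^2 -36·z -252.


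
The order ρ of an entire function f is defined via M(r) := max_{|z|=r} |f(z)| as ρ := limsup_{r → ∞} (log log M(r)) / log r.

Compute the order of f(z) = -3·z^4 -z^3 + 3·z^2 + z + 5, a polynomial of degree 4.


|f(z)| ≤ Σ|c_k|·r^k = O(r^4) as r → ∞. Polynomial growth is O(e^{r^ε}) for every ε > 0 (since r^4/e^{r^ε} → 0), so ρ ≤ ε for all ε > 0, i.e. ρ = 0. Every nonconstant polynomial has order 0.
Therefore ρ = 0.

Order ρ = 0.


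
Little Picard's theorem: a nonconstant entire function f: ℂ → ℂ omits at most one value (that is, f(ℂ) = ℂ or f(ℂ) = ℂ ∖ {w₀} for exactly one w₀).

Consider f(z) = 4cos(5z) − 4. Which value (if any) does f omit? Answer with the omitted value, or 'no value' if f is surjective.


Little Picard bounds the complement of f(ℂ) to at most one point.
cos is entire and surjective onto ℂ: for every w ∈ ℂ, cos(ζ) = w has a solution ζ ∈ ℂ (e.g., via the complex inverse arccos). With ζ = 5z this gives z = ζ/(5). Then 4·cos(5z) takes every value in 4·ℂ = ℂ, and adding -4 is a bijection of ℂ. So f is surjective and omits no value. (Note: only on the real line is cos bounded by [−1, 1].)

Omitted value: no value.


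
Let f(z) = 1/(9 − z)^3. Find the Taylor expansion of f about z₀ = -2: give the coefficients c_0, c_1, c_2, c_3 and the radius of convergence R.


Let w = z − z₀, so z = z₀ + w.
Then 9 − z = 9 − (z₀ + w) = (9 − z₀) − w = 11 − w.
f(z) = 1/(11 − w)^3 = (1/(11)^3) · (1 − w/(11))^{−3}.
By the binomial series (1−u)^{−3} = Σ_{n≥0} C(n+2, 2) u^n for |u|<1, with u = w/(11):
  c_n = C(n+2, 2) / (11)^(n+3).
  c_0 = 1/(11)^3 = 1/1331.
  c_1 = 3/(11)^4 = 3/14641.
  c_2 = 6/(11)^5 = 6/161051.
  c_3 = 10/(11)^6 = 10/1771561.
The series is valid for |w/d| < 1, i.e. |z − z₀| < |d|.
Radius of convergence: R = |9 − z₀| = |11| = 11 (distance from z₀ to the singularity z = 9).

c_0 = 1/1331, c_1 = 3/14641, c_2 = 6/161051, c_3 = 10/1771561; R = 11.


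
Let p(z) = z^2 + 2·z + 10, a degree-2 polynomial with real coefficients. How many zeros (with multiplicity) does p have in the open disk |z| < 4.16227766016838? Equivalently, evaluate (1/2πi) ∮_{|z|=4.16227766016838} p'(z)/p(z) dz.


The zeros of p are: (-1 + 3i), (-1 - 3i).
Their magnitudes are: 3.162, 3.162.
Zeros with |z| < R = 4.16227766016838: (-1 + 3i), (-1 - 3i).
Count = 2.
By the argument principle, (1/2πi) ∮_{|z|=R} p'(z)/p(z) dz equals exactly this count.

Number of zeros inside |z| < 4.16227766016838: 2.


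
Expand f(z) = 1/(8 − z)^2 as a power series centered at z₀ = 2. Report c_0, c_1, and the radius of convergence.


Let w = z − z₀, so z = z₀ + w.
Then 8 − z = 8 − (z₀ + w) = (8 − z₀) − w = 6 − w.
f(z) = 1/(6 − w)^2 = (1/(6)^2) · (1 − w/(6))^{−2}.
By the binomial series (1−u)^{−2} = Σ_{n≥0} C(n+1, 1) u^n for |u|<1, with u = w/(6):
  c_n = C(n+1, 1) / (6)^(n+2).
  c_0 = 1/(6)^2 = 1/36.
  c_1 = 2/(6)^3 = 1/108.
The series is valid for |w/d| < 1, i.e. |z − z₀| < |d|.
Radius of convergence: R = |8 − z₀| = |6| = 6 (distance from z₀ to the singularity z = 8).

c_0 = 1/36, c_1 = 1/108; R = 6.


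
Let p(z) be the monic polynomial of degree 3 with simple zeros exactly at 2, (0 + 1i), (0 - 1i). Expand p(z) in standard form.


The polynomial is p(z) = ∏_{α ∈ S} (z − α), where S = {2, (0 + 1i), (0 - 1i)}.
Expanding the product yields: p(z) = z^3 -2·z^2 + z -2.
Note conjugate pairs combine to real quadratics: (z − (0+1i))(z − (0−1i)) = z² + 1.
The resulting polynomial has degree 3 and real coefficients as required.

p(z) = z^3 -2·z^2 + z -2.


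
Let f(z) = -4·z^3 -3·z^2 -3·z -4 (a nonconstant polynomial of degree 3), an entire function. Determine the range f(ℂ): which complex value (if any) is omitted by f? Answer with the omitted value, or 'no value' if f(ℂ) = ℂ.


Little Picard bounds the complement of f(ℂ) to at most one point.
For every w ∈ ℂ, the equation p(z) − w = 0 is a nonconstant polynomial in z and hence has at least one root by the fundamental theorem of algebra. So p is surjective onto ℂ, omitting no value.

Omitted value: no value.


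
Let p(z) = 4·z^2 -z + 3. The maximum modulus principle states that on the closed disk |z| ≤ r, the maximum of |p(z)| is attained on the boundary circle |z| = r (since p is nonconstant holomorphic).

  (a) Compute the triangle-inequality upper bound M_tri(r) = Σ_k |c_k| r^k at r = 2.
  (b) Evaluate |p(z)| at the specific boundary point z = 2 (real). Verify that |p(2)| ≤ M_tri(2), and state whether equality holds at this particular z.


Coefficients: c_0 = 3, c_1 = -1, c_2 = 4. Radius r = 2.
Part (a). Triangle bound: M_tri(r) = Σ_k |c_k| r^k
  = |3|·2^0 + |-1|·2^1 + |4|·2^2
  = 3 + 2 + 16 = 21.
This bounds M(r) := max_{|z|=r} |p(z)| from above; equality holds iff all terms c_k z^k can be made to align in phase at a single z on |z|=r.
Part (b). At z = 2 (real, on the circle |z| = r):
  p(2) = (3)·2^0 + (-1)·2^1 + (4)·2^2 = 17.
  |p(2)| = 17.
Check: |p(2)| = 17 ≤ 21 = M_tri(2). ✓ Equality does not hold at z = 2 (the coefficients have mixed signs, so the terms do not all align in phase there).

M_tri(2) = 21; |p(2)| = 17; equality at z=2: no.


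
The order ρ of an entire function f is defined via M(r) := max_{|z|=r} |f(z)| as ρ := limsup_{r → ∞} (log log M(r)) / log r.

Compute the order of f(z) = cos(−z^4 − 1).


Write cos(w) = (e^{iw} ± e^{−iw})/(2 or 2i), so |cos(w)| ≤ e^{|w|}. With w = −z^4 − 1, |w| ≤ 1r^4 + 1 on |z|=r, giving M(r) ≤ e^{1r^4 + 1} and ρ ≤ 4. For the lower bound, choose z on |z|=r with -1z^4 purely imaginary of modulus 1r^4; then |cos(−z^4 − 1)| grows like e^{1r^4}/2, so ρ ≥ 4. Hence ρ = 4.
Therefore ρ = 4.

Order ρ = 4.


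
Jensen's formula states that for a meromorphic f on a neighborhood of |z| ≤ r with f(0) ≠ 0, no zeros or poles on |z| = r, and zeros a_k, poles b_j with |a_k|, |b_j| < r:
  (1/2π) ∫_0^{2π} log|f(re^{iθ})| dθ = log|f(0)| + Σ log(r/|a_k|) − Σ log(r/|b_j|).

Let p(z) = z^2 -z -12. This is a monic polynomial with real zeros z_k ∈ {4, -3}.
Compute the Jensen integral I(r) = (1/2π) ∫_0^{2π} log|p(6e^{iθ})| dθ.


Zeros: -3, 4; r = 6.
Inside |z| < r: -3, 4. Outside (|z| ≥ r): ∅.
p(0) = -12, so log|p(0)| = log(12) = 2.4849.
Apply Jensen: I(r) = log|p(0)| + Σ_k log(r/|z_k|), summed over zeros inside |z| < r.
  log(r/|z_k|) for z_k = 4: log(6/4) = 0.4055
  log(r/|z_k|) for z_k = -3: log(6/3) = 0.6931
Sum over inside zeros: 1.0986.
I(r) = log|p(0)| + (inside sum) = 2.4849 + 1.0986 = 3.5835.
Closed form (all zeros inside, monic): I(r) = n·log(r) = 2·log(6) = 3.5835. ✓

I(r) ≈ 3.5835.


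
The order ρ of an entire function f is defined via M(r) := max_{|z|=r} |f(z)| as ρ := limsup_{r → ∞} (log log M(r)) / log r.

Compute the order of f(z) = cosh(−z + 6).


cosh(w) is a linear combination of e^{iw} and e^{−iw} (or e^w, e^{−w} in the hyperbolic case), so |cosh(w)| ≤ e^{|w|}. With w = −z + 6, |w| ≤ 1|z| + 6 = 1r + 6 on |z| = r, giving M(r) ≤ e^{1r + 6}, so ρ ≤ 1. On a suitable ray (z = it for sin/cos; z = t for sinh/cosh, t real → ∞), |cosh(−z + 6)| grows like e^{1|t|}/2, so ρ ≥ 1. Hence ρ = 1.
Therefore ρ = 1.

Order ρ = 1.


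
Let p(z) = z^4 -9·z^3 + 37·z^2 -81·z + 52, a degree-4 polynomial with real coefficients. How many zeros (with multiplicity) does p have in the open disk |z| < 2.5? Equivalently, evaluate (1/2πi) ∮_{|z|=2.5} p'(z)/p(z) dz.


The zeros of p are: 1, (2 + 3i), (2 - 3i), 4.
Their magnitudes are: 1, 3.606, 3.606, 4.
Zeros with |z| < R = 2.5: 1.
Count = 1.
By the argument principle, (1/2πi) ∮_{|z|=R} p'(z)/p(z) dz equals exactly this count.

Number of zeros inside |z| < 2.5: 1.


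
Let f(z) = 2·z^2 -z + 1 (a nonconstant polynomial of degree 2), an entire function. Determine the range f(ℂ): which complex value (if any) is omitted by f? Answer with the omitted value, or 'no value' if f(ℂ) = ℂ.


Little Picard bounds the complement of f(ℂ) to at most one point.
For every w ∈ ℂ, the equation p(z) − w = 0 is a nonconstant polynomial in z and hence has at least one root by the fundamental theorem of algebra. So p is surjective onto ℂ, omitting no value.

Omitted value: no value.


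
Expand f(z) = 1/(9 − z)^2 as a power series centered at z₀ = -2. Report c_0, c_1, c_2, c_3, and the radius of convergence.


Let w = z − z₀, so z = z₀ + w.
Then 9 − z = 9 − (z₀ + w) = (9 − z₀) − w = 11 − w.
f(z) = 1/(11 − w)^2 = (1/(11)^2) · (1 − w/(11))^{−2}.
By the binomial series (1−u)^{−2} = Σ_{n≥0} C(n+1, 1) u^n for |u|<1, with u = w/(11):
  c_n = C(n+1, 1) / (11)^(n+2).
  c_0 = 1/(11)^2 = 1/121.
  c_1 = 2/(11)^3 = 2/1331.
  c_2 = 3/(11)^4 = 3/14641.
  c_3 = 4/(11)^5 = 4/161051.
The series is valid for |w/d| < 1, i.e. |z − z₀| < |d|.
Radius of convergence: R = |9 − z₀| = |11| = 11 (distance from z₀ to the singularity z = 9).

c_0 = 1/121, c_1 = 2/1331, c_2 = 3/14641, c_3 = 4/161051; R = 11.


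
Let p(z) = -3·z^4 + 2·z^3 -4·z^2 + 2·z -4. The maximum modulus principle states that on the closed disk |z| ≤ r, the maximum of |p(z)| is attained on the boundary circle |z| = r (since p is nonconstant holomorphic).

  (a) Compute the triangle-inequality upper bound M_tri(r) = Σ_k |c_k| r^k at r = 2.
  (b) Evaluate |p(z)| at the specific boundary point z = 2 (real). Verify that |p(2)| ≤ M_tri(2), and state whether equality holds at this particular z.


Coefficients: c_0 = -4, c_1 = 2, c_2 = -4, c_3 = 2, c_4 = -3. Radius r = 2.
Part (a). Triangle bound: M_tri(r) = Σ_k |c_k| r^k
  = |-4|·2^0 + |2|·2^1 + |-4|·2^2 + |2|·2^3 + |-3|·2^4
  = 4 + 4 + 16 + 16 + 48 = 88.
This bounds M(r) := max_{|z|=r} |p(z)| from above; equality holds iff all terms c_k z^k can be made to align in phase at a single z on |z|=r.
Part (b). At z = 2 (real, on the circle |z| = r):
  p(2) = (-4)·2^0 + (2)·2^1 + (-4)·2^2 + (2)·2^3 + (-3)·2^4 = -48.
  |p(2)| = 48.
Check: |p(2)| = 48 ≤ 88 = M_tri(2). ✓ Equality does not hold at z = 2 (the coefficients have mixed signs, so the terms do not all align in phase there).

M_tri(2) = 88; |p(2)| = 48; equality at z=2: no.


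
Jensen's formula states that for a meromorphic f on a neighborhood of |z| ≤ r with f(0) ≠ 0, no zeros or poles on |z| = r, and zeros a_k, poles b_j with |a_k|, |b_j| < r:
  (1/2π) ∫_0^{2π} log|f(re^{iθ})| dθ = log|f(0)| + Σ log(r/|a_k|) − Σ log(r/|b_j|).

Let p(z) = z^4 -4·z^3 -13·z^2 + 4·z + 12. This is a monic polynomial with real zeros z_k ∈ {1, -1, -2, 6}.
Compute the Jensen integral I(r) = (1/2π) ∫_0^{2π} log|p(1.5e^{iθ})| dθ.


Zeros: -2, -1, 1, 6; r = 1.5.
Inside |z| < r: -1, 1. Outside (|z| ≥ r): -2, 6.
p(0) = 12, so log|p(0)| = log(12) = 2.4849.
Apply Jensen: I(r) = log|p(0)| + Σ_k log(r/|z_k|), summed over zeros inside |z| < r.
  log(r/|z_k|) for z_k = 1: log(1.5/1) = 0.4055
  log(r/|z_k|) for z_k = -1: log(1.5/1) = 0.4055
  Outside zeros (-2, 6) contribute nothing to the Jensen sum.
Sum over inside zeros: 0.8109.
I(r) = log|p(0)| + (inside sum) = 2.4849 + 0.8109 = 3.2958.
Note: since some zeros are outside |z| ≤ r, the simplified n·log(r) form does NOT apply — only the inside zeros contribute.

I(r) ≈ 3.2958.


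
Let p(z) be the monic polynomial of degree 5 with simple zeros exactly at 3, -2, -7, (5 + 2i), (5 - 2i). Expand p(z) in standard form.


The polynomial is p(z) = ∏_{α ∈ S} (z − α), where S = {3, -2, -7, (5 + 2i), (5 - 2i)}.
Expanding the product yields: p(z) = z^5 -4·z^4 -44·z^3 + 262·z^2 + 43·z -1218.
Note conjugate pairs combine to real quadratics: (z − (5+2i))(z − (5−2i)) = z² − 10z + 29.
The resulting polynomial has degree 5 and real coefficients as required.

p(z) = z^5 -4·z^4 -44·z^3 + 262·z^2 + 43·z -1218.


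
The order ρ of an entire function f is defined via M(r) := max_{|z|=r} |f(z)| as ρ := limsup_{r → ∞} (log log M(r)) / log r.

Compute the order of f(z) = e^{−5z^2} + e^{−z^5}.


Each summand is entire of order 2 and 5 respectively (as in the single-exponential case). The order of a sum is at most the max of the orders, so ρ ≤ 5. For the lower bound: on |z|=r choose arg z so that -1z^5 is real positive; then |e^{-1z^5}| = e^{1r^5} while |e^{-5z^2}| ≤ e^{5r^2} = o(e^{1r^5}). So |f| ≥ e^{1r^5}(1 − o(1)) and ρ ≥ 5. Hence ρ = max(2, 5) = 5.
Therefore ρ = 5.

Order ρ = 5.


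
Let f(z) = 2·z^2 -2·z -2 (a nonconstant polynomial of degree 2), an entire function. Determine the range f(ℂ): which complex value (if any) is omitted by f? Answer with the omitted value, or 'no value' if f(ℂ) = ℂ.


Little Picard bounds the complement of f(ℂ) to at most one point.
For every w ∈ ℂ, the equation p(z) − w = 0 is a nonconstant polynomial in z and hence has at least one root by the fundamental theorem of algebra. So p is surjective onto ℂ, omitting no value.

Omitted value: no value.


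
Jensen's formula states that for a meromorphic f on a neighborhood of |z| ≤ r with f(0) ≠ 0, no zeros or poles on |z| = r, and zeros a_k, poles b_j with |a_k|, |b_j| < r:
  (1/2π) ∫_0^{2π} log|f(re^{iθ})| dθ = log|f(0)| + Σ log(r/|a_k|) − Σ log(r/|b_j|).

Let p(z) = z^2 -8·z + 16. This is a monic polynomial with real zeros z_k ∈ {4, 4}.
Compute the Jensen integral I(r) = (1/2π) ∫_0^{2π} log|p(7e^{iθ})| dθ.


Zeros: 4, 4; r = 7.
Inside |z| < r: 4, 4. Outside (|z| ≥ r): ∅.
p(0) = 16, so log|p(0)| = log(16) = 2.7726.
Apply Jensen: I(r) = log|p(0)| + Σ_k log(r/|z_k|), summed over zeros inside |z| < r.
  log(r/|z_k|) for z_k = 4: log(7/4) = 0.5596
  log(r/|z_k|) for z_k = 4: log(7/4) = 0.5596
Sum over inside zeros: 1.1192.
I(r) = log|p(0)| + (inside sum) = 2.7726 + 1.1192 = 3.8918.
Closed form (all zeros inside, monic): I(r) = n·log(r) = 2·log(7) = 3.8918. ✓

I(r) ≈ 3.8918.


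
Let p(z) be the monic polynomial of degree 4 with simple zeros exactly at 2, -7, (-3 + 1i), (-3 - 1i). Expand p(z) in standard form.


The polynomial is p(z) = ∏_{α ∈ S} (z − α), where S = {2, -7, (-3 + 1i), (-3 - 1i)}.
Expanding the product yields: p(z) = z^4 + 11·z^3 + 26·z^2 -34·z -140.
Note conjugate pairs combine to real quadratics: (z − (-3+1i))(z − (-3−1i)) = z² + 6z + 10.
The resulting polynomial has degree 4 and real coefficients as required.

p(z) = z^4 + 11·z^3 + 26·z^2 -34·z -140.


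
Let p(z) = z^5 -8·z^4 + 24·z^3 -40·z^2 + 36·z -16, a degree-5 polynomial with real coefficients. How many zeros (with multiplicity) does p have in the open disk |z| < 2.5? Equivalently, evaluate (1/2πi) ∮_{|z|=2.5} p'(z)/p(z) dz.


The zeros of p are: (1 + 1i), (1 - 1i), 4, (1 + 1i), (1 - 1i).
Their magnitudes are: 1.414, 1.414, 4, 1.414, 1.414.
Zeros with |z| < R = 2.5: (1 + 1i), (1 - 1i), (1 + 1i), (1 - 1i).
Count = 4.
By the argument principle, (1/2πi) ∮_{|z|=R} p'(z)/p(z) dz equals exactly this count.

Number of zeros inside |z| < 2.5: 4.


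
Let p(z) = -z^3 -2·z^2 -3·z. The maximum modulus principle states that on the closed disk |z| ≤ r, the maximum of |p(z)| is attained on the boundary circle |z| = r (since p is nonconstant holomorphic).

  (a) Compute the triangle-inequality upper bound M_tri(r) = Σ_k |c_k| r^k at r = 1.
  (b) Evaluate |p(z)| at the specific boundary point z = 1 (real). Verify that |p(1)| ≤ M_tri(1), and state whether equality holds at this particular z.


Coefficients: c_0 = 0, c_1 = -3, c_2 = -2, c_3 = -1. Radius r = 1.
Part (a). Triangle bound: M_tri(r) = Σ_k |c_k| r^k
  = |0|·1^0 + |-3|·1^1 + |-2|·1^2 + |-1|·1^3
  = 0 + 3 + 2 + 1 = 6.
This bounds M(r) := max_{|z|=r} |p(z)| from above; equality holds iff all terms c_k z^k can be made to align in phase at a single z on |z|=r.
Part (b). At z = 1 (real, on the circle |z| = r):
  p(1) = (0)·1^0 + (-3)·1^1 + (-2)·1^2 + (-1)·1^3 = -6.
  |p(1)| = 6.
Since all nonzero coefficients share the same sign, |p(1)| = 6 = M_tri(1); the triangle bound is attained at z = 1, so in fact M(r) = 6.

M_tri(1) = 6; |p(1)| = 6; equality at z=1: yes.


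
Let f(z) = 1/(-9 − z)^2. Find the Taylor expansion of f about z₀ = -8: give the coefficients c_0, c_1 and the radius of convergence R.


Let w = z − z₀, so z = z₀ + w.
Then -9 − z = -9 − (z₀ + w) = (-9 − z₀) − w = -1 − w.
f(z) = 1/(-1 − w)^2 = (1/(-1)^2) · (1 − w/(-1))^{−2}.
By the binomial series (1−u)^{−2} = Σ_{n≥0} C(n+1, 1) u^n for |u|<1, with u = w/(-1):
  c_n = C(n+1, 1) / (-1)^(n+2).
  c_0 = 1/(-1)^2 = 1.
  c_1 = 2/(-1)^3 = -2.
The series is valid for |w/d| < 1, i.e. |z − z₀| < |d|.
Radius of convergence: R = |-9 − z₀| = |-1| = 1 (distance from z₀ to the singularity z = -9).

c_0 = 1, c_1 = -2; R = 1.


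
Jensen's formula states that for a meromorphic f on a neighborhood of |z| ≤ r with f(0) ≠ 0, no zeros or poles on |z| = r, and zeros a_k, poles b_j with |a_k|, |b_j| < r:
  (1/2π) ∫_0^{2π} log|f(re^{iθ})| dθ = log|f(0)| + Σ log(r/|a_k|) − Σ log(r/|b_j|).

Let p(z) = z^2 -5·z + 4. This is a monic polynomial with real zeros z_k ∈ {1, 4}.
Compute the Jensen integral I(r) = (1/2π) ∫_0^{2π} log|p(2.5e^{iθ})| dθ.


Zeros: 1, 4; r = 2.5.
Inside |z| < r: 1. Outside (|z| ≥ r): 4.
p(0) = 4, so log|p(0)| = log(4) = 1.3863.
Apply Jensen: I(r) = log|p(0)| + Σ_k log(r/|z_k|), summed over zeros inside |z| < r.
  log(r/|z_k|) for z_k = 1: log(2.5/1) = 0.9163
  Outside zeros (4) contribute nothing to the Jensen sum.
Sum over inside zeros: 0.9163.
I(r) = log|p(0)| + (inside sum) = 1.3863 + 0.9163 = 2.3026.
Note: since some zeros are outside |z| ≤ r, the simplified n·log(r) form does NOT apply — only the inside zeros contribute.

I(r) ≈ 2.3026.


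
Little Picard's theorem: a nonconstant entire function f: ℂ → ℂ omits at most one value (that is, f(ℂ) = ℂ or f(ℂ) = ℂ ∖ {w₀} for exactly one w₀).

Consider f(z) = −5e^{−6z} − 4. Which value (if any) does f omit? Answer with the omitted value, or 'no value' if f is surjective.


Little Picard bounds the complement of f(ℂ) to at most one point.
e^{−6z} is never zero on ℂ, so -5·e^{−6z} takes every value in ℂ ∖ {0}. Adding -4 shifts the range to ℂ ∖ {-4}. Thus f omits exactly the value -4.

Omitted value: -4.


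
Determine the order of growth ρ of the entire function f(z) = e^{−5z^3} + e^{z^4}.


Each summand is entire of order 3 and 4 respectively (as in the single-exponential case). The order of a sum is at most the max of the orders, so ρ ≤ 4. For the lower bound: on |z|=r choose arg z so that 1z^4 is real positive; then |e^{1z^4}| = e^{1r^4} while |e^{-5z^3}| ≤ e^{5r^3} = o(e^{1r^4}). So |f| ≥ e^{1r^4}(1 − o(1)) and ρ ≥ 4. Hence ρ = max(3, 4) = 4.
Therefore ρ = 4.

Order ρ = 4.


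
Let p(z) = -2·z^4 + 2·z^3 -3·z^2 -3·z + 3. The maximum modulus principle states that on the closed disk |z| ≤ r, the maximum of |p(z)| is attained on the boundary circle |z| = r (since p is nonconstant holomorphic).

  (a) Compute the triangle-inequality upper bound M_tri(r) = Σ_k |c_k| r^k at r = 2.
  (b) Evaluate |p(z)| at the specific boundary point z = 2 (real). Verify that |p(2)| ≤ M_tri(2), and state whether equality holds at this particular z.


Coefficients: c_0 = 3, c_1 = -3, c_2 = -3, c_3 = 2, c_4 = -2. Radius r = 2.
Part (a). Triangle bound: M_tri(r) = Σ_k |c_k| r^k
  = |3|·2^0 + |-3|·2^1 + |-3|·2^2 + |2|·2^3 + |-2|·2^4
  = 3 + 6 + 12 + 16 + 32 = 69.
This bounds M(r) := max_{|z|=r} |p(z)| from above; equality holds iff all terms c_k z^k can be made to align in phase at a single z on |z|=r.
Part (b). At z = 2 (real, on the circle |z| = r):
  p(2) = (3)·2^0 + (-3)·2^1 + (-3)·2^2 + (2)·2^3 + (-2)·2^4 = -31.
  |p(2)| = 31.
Check: |p(2)| = 31 ≤ 69 = M_tri(2). ✓ Equality does not hold at z = 2 (the coefficients have mixed signs, so the terms do not all align in phase there).

M_tri(2) = 69; |p(2)| = 31; equality at z=2: no.


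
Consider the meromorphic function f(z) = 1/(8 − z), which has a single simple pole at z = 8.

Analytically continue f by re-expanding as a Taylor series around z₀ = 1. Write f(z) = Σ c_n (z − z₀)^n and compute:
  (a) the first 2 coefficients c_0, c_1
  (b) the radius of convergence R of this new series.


Let w = z − z₀, so z = z₀ + w.
Then 8 − z = 8 − (z₀ + w) = (8 − z₀) − w = 7 − w.
f(z) = 1/(7 − w) = (1/(7)) · 1/(1 − w/(7)) = Σ_{n≥0} w^n / (7)^(n+1).
So c_n = 1/(7)^(n+1):
  c_0 = 1/(7)^1 = 1/7.
  c_1 = 1/(7)^2 = 1/49.
The series is valid for |w/d| < 1, i.e. |z − z₀| < |d|.
Radius of convergence: R = |8 − z₀| = |7| = 7 (distance from z₀ to the singularity z = 8).

c_0 = 1/7, c_1 = 1/49; R = 7.


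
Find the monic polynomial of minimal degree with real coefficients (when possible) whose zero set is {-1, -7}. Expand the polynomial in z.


The polynomial is p(z) = ∏_{α ∈ S} (z − α), where S = {-1, -7}.
Expanding the product yields: p(z) = z^2 + 8·z + 7.
The resulting polynomial has degree 2 and real coefficients as required.

p(z) = z^2 + 8·z + 7.


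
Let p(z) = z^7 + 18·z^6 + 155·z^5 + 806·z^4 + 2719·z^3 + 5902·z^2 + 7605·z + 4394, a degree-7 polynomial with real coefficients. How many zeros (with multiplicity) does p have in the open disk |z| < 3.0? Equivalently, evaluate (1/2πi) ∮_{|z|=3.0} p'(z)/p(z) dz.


The zeros of p are: -2, (-3 + 2i), (-3 - 2i), (-3 + 2i), (-3 - 2i), (-2 + 3i), (-2 - 3i).
Their magnitudes are: 2, 3.606, 3.606, 3.606, 3.606, 3.606, 3.606.
Zeros with |z| < R = 3.0: -2.
Count = 1.
By the argument principle, (1/2πi) ∮_{|z|=R} p'(z)/p(z) dz equals exactly this count.

Number of zeros inside |z| < 3.0: 1.


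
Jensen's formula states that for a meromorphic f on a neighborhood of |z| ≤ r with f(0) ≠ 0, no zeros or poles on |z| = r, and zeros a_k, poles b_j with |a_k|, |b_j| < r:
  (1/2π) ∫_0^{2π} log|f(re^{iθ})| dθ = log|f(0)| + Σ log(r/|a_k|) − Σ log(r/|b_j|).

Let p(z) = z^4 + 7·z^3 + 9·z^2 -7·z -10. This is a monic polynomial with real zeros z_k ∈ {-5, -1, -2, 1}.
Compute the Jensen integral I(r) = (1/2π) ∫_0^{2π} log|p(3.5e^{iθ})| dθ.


Zeros: -5, -2, -1, 1; r = 3.5.
Inside |z| < r: -2, -1, 1. Outside (|z| ≥ r): -5.
p(0) = -10, so log|p(0)| = log(10) = 2.3026.
Apply Jensen: I(r) = log|p(0)| + Σ_k log(r/|z_k|), summed over zeros inside |z| < r.
  log(r/|z_k|) for z_k = -1: log(3.5/1) = 1.2528
  log(r/|z_k|) for z_k = -2: log(3.5/2) = 0.5596
  log(r/|z_k|) for z_k = 1: log(3.5/1) = 1.2528
  Outside zeros (-5) contribute nothing to the Jensen sum.
Sum over inside zeros: 3.0651.
I(r) = log|p(0)| + (inside sum) = 2.3026 + 3.0651 = 5.3677.
Note: since some zeros are outside |z| ≤ r, the simplified n·log(r) form does NOT apply — only the inside zeros contribute.

I(r) ≈ 5.3677.


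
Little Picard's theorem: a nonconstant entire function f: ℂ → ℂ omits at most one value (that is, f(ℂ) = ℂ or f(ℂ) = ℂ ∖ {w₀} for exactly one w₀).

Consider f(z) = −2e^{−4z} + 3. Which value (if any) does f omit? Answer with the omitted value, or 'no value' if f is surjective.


Little Picard bounds the complement of f(ℂ) to at most one point.
e^{−4z} is never zero on ℂ, so -2·e^{−4z} takes every value in ℂ ∖ {0}. Adding 3 shifts the range to ℂ ∖ {3}. Thus f omits exactly the value 3.

Omitted value: 3.


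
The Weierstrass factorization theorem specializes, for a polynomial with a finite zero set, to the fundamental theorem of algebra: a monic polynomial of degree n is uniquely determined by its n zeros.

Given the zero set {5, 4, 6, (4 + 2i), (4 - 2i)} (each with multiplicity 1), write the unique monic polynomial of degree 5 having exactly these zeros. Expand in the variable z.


The polynomial is p(z) = ∏_{α ∈ S} (z − α), where S = {5, 4, 6, (4 + 2i), (4 - 2i)}.
Expanding the product yields: p(z) = z^5 -23·z^4 + 214·z^3 -1012·z^2 + 2440·z -2400.
Note conjugate pairs combine to real quadratics: (z − (4+2i))(z − (4−2i)) = z² − 8z + 20.
The resulting polynomial has degree 5 and real coefficients as required.

p(z) = z^5 -23·z^4 + 214·z^3 -1012·z^2 + 2440·z -2400.


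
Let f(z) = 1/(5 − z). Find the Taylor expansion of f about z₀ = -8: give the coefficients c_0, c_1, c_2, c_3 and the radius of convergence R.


Let w = z − z₀, so z = z₀ + w.
Then 5 − z = 5 − (z₀ + w) = (5 − z₀) − w = 13 − w.
f(z) = 1/(13 − w) = (1/(13)) · 1/(1 − w/(13)) = Σ_{n≥0} w^n / (13)^(n+1).
So c_n = 1/(13)^(n+1):
  c_0 = 1/(13)^1 = 1/13.
  c_1 = 1/(13)^2 = 1/169.
  c_2 = 1/(13)^3 = 1/2197.
  c_3 = 1/(13)^4 = 1/28561.
The series is valid for |w/d| < 1, i.e. |z − z₀| < |d|.
Radius of convergence: R = |5 − z₀| = |13| = 13 (distance from z₀ to the singularity z = 5).

c_0 = 1/13, c_1 = 1/169, c_2 = 1/2197, c_3 = 1/28561; R = 13.


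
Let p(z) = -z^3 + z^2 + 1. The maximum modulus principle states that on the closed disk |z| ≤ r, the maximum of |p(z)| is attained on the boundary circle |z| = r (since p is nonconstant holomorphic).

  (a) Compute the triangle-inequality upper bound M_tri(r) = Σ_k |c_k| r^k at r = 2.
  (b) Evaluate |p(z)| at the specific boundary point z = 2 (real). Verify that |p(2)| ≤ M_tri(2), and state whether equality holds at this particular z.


Coefficients: c_0 = 1, c_1 = 0, c_2 = 1, c_3 = -1. Radius r = 2.
Part (a). Triangle bound: M_tri(r) = Σ_k |c_k| r^k
  = |1|·2^0 + |0|·2^1 + |1|·2^2 + |-1|·2^3
  = 1 + 0 + 4 + 8 = 13.
This bounds M(r) := max_{|z|=r} |p(z)| from above; equality holds iff all terms c_k z^k can be made to align in phase at a single z on |z|=r.
Part (b). At z = 2 (real, on the circle |z| = r):
  p(2) = (1)·2^0 + (0)·2^1 + (1)·2^2 + (-1)·2^3 = -3.
  |p(2)| = 3.
Check: |p(2)| = 3 ≤ 13 = M_tri(2). ✓ Equality does not hold at z = 2 (the coefficients have mixed signs, so the terms do not all align in phase there).

M_tri(2) = 13; |p(2)| = 3; equality at z=2: no.


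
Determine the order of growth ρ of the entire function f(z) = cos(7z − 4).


cos(w) is a linear combination of e^{iw} and e^{−iw} (or e^w, e^{−w} in the hyperbolic case), so |cos(w)| ≤ e^{|w|}. With w = 7z − 4, |w| ≤ 7|z| + 4 = 7r + 4 on |z| = r, giving M(r) ≤ e^{7r + 4}, so ρ ≤ 1. On a suitable ray (z = it for sin/cos; z = t for sinh/cosh, t real → ∞), |cos(7z − 4)| grows like e^{7|t|}/2, so ρ ≥ 1. Hence ρ = 1.
Therefore ρ = 1.

Order ρ = 1.


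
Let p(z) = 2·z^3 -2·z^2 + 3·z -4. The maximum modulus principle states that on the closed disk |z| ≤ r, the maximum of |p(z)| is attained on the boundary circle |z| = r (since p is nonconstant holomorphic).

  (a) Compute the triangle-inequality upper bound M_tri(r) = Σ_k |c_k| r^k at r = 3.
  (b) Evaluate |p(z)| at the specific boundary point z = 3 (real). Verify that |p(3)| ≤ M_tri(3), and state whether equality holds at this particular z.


Coefficients: c_0 = -4, c_1 = 3, c_2 = -2, c_3 = 2. Radius r = 3.
Part (a). Triangle bound: M_tri(r) = Σ_k |c_k| r^k
  = |-4|·3^0 + |3|·3^1 + |-2|·3^2 + |2|·3^3
  = 4 + 9 + 18 + 54 = 85.
This bounds M(r) := max_{|z|=r} |p(z)| from above; equality holds iff all terms c_k z^k can be made to align in phase at a single z on |z|=r.
Part (b). At z = 3 (real, on the circle |z| = r):
  p(3) = (-4)·3^0 + (3)·3^1 + (-2)·3^2 + (2)·3^3 = 41.
  |p(3)| = 41.
Check: |p(3)| = 41 ≤ 85 = M_tri(3). ✓ Equality does not hold at z = 3 (the coefficients have mixed signs, so the terms do not all align in phase there).

M_tri(3) = 85; |p(3)| = 41; equality at z=3: no.
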